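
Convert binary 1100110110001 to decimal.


1100110110001 in decimal = 6577

6577


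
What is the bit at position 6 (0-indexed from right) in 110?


0b1101110, position 6 = 1

1


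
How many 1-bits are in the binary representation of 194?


0b11000010 has 3 set bits

3


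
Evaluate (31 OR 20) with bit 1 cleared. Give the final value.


Step 1: 31 | 20 = 31
Step 2: 31 & ~(1 << 1) = 29

29


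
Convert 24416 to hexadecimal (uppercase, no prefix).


24416 = 5F60 hex

5F60


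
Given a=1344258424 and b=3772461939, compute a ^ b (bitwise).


1344258424 ^ 3772461939 = 2965697035

2965697035


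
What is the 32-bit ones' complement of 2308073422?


2308073422 ^ 4294967295 = 1986893873

1986893873


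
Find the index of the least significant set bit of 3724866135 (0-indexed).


0b11011110000001001111001001010111. Lowest set bit at position 0

0


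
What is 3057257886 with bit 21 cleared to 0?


3057257886 & ~(1 << 21) = 3055160734

3055160734


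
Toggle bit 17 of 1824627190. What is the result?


1824627190 ^ (1 << 17) = 1824627190 ^ 131072 = 1824758262

1824758262


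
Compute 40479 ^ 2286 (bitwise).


0b1001111000011111 ^ 0b100011101110 = 0b1001011011110001 = 38641

38641


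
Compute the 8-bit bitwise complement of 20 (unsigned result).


~0b10100 = 0b11101011 = 235 (8-bit unsigned)

235


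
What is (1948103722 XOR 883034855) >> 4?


Step 1: 1948103722 ^ 883034855 = 1086308045
Step 2: 1086308045 >> 4 = 67894252

67894252


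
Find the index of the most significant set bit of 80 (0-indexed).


0b1010000. Highest set bit at position 6

6


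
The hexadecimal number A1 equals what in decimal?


A1 hex = 161 decimal

161


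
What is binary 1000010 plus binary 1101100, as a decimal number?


1000010 + 1101100 = 10101110 = 174

174


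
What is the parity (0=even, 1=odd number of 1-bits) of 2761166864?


0b10100100100101000001000000010000 has 8 ones => parity 0

0


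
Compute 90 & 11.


0b1011010 & 0b1011 = 0b1010 = 10

10


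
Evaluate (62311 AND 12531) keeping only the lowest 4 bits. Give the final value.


Step 1: 62311 & 12531 = 12387
Step 2: 12387 & 15 = 3

3


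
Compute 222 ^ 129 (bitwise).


0b11011110 ^ 0b10000001 = 0b1011111 = 95

95


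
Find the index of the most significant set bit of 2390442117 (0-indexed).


0b10001110011110110100000010000101. Highest set bit at position 31

31


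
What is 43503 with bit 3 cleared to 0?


43503 & ~(1 << 3) = 43495

43495


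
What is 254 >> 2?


0b11111110 >> 2 = 0b111111 = 63

63


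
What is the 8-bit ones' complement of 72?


72 ^ 255 = 183

183


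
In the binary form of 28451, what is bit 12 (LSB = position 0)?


0b110111100100011, position 12 = 0

0


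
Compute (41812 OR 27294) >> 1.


Step 1: 41812 | 27294 = 60382
Step 2: 60382 >> 1 = 30191

30191


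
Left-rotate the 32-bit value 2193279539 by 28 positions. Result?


Rotate 0b10000010101110101100101000110011 left by 28 (32-bit) = 0b111000001010111010110010100011 = 942386339

942386339


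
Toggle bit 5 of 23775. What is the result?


23775 ^ (1 << 5) = 23775 ^ 32 = 23807

23807


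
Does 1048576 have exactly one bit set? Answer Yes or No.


0b100000000000000000000. Only one bit set => Yes

Yes


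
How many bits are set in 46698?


0b1011011001101010 has 9 set bits

9


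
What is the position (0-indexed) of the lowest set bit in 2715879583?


0b10100001111000010000100010011111. Lowest set bit at position 0

0


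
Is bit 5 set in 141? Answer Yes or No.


0b10001101, bit 5 = 0. No

No


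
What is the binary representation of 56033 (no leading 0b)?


56033 = 1101101011100001 in binary

1101101011100001


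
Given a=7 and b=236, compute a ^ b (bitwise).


7 ^ 236 = 235

235


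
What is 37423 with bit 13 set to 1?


37423 | (1 << 13) = 37423 | 8192 = 45615

45615


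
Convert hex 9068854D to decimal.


9068854D hex = 2422768973 decimal

2422768973


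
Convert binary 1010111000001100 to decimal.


1010111000001100 in decimal = 44556

44556


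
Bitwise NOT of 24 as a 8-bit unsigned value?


~0b11000 = 0b11100111 = 231 (8-bit unsigned)

231


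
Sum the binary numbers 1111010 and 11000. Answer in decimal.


1111010 + 11000 = 10010010 = 146

146


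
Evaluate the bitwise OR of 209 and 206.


0b11010001 | 0b11001110 = 0b11011111 = 223

223


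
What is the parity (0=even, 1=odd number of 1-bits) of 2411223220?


0b10001111101110000101100010110100 has 16 ones => parity 0

0


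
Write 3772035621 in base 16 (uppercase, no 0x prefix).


3772035621 = E0D4B225 hex

E0D4B225


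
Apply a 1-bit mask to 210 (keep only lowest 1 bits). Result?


210 & 1 = 0

0


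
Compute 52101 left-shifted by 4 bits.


0b1100101110000101 << 4 = 0b11001011100001010000 = 833616

833616


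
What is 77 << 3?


0b1001101 << 3 = 0b1001101000 = 616

616


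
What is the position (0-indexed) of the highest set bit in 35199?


0b1000100101111111. Highest set bit at position 15

15


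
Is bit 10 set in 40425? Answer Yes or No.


0b1001110111101001, bit 10 = 1. Yes

Yes


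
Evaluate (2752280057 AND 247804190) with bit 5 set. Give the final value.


Step 1: 2752280057 & 247804190 = 67383576
Step 2: 67383576 | (1 << 5) = 67383576 | 32 = 67383608

67383608


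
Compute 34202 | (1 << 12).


34202 | (1 << 12) = 34202 | 4096 = 38298

38298


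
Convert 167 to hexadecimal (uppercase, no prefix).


167 = A7 hex

A7


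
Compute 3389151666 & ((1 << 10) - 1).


3389151666 & 1023 = 434

434


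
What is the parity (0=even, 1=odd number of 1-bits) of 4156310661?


0b11110111101111000100010010000101 has 17 ones => parity 1

1


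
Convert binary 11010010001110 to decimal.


11010010001110 in decimal = 13454

13454


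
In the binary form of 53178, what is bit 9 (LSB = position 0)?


0b1100111110111010, position 9 = 1

1


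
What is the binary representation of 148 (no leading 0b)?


148 = 10010100 in binary

10010100


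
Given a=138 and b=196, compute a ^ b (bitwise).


138 ^ 196 = 78

78


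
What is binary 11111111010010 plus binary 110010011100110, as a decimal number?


11111111010010 + 110010011100110 = 1010010010111000 = 42168

42168


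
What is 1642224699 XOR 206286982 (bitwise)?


0b1100001111000100101110000111011 ^ 0b1100010010111011000010000110 = 0b1101101101010011110110010111101 = 1839852733

1839852733


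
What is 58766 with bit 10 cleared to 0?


58766 & ~(1 << 10) = 57742

57742


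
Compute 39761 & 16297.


0b1001101101010001 & 0b11111110101001 = 0b1101100000001 = 6913

6913


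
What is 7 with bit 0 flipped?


7 ^ (1 << 0) = 7 ^ 1 = 6

6


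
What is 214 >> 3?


0b11010110 >> 3 = 0b11010 = 26

26


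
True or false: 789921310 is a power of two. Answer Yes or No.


0b101111000101010011111000011110. Multiple bits set => No

No


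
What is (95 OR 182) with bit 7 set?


Step 1: 95 | 182 = 255
Step 2: 255 | (1 << 7) = 255 | 128 = 255

255


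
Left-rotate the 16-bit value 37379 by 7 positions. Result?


Rotate 0b1001001000000011 left by 7 (16-bit) = 0b111001001 = 457

457


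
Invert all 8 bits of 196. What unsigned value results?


196 ^ 255 = 59

59


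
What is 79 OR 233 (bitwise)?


0b1001111 | 0b11101001 = 0b11101111 = 239

239


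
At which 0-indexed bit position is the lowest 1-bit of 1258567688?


0b1001011000001000011100000001000. Lowest set bit at position 3

3


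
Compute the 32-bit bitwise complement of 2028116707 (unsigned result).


~0b1111000111000101001101011100011 = 0b10000111000111010110010100011100 = 2266850588 (32-bit unsigned)

2266850588


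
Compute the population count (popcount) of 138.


0b10001010 has 3 set bits

3


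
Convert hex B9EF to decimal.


B9EF hex = 47599 decimal

47599


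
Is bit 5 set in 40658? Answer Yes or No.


0b1001111011010010, bit 5 = 0. No

No


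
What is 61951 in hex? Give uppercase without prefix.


61951 = F1FF hex

F1FF


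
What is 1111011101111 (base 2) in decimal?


1111011101111 in decimal = 7919

7919


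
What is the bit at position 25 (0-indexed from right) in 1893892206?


0b1110000111000101000000001101110, position 25 = 0

0


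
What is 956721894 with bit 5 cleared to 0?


956721894 & ~(1 << 5) = 956721862

956721862


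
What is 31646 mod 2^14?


31646 & 16383 = 15262

15262


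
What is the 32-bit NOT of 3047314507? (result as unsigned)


~0b10110101101000100101010001001011 = 0b1001010010111011010101110110100 = 1247652788 (32-bit unsigned)

1247652788


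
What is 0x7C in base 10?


7C hex = 124 decimal

124


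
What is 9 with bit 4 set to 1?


9 | (1 << 4) = 9 | 16 = 25

25


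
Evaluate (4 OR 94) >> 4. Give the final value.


Step 1: 4 | 94 = 94
Step 2: 94 >> 4 = 5

5


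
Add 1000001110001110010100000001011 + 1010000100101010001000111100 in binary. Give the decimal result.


1000001110001110010100000001011 + 1010000100101010001000111100 = 1001011110110011100101001000111 = 1272564295

1272564295


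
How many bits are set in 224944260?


0b1101011010000110000010000100 has 10 set bits

10


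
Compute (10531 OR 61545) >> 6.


Step 1: 10531 | 61545 = 63851
Step 2: 63851 >> 6 = 997

997


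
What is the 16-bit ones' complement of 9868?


9868 ^ 65535 = 55667

55667


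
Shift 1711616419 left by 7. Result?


0b1100110000001010011000110100011 << 7 = 0b11001100000010100110001101000110000000 = 219086901632

219086901632


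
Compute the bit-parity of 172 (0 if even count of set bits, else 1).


0b10101100 has 4 ones => parity 0

0


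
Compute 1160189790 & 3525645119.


0b1000101001001110001011101011110 & 0b11010010001001010001001100111111 = 0b1000000001001010001001100011110 = 1076171550

1076171550


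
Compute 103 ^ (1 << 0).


103 ^ (1 << 0) = 103 ^ 1 = 102

102


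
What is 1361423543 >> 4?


0b1010001001001011010110010110111 >> 4 = 0b101000100100101101011001011 = 85088971

85088971


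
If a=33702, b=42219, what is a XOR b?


33702 ^ 42219 = 10061

10061


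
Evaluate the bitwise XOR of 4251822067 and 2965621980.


0b11111101011011011010011111110011 ^ 0b10110000110000111100110011011100 = 0b1001101101011100110101100101111 = 1303276335

1303276335


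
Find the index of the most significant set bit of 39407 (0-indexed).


0b1001100111101111. Highest set bit at position 15

15


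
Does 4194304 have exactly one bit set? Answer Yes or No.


0b10000000000000000000000. Only one bit set => Yes

Yes


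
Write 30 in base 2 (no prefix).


30 = 11110 in binary

11110


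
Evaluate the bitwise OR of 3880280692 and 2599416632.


0b11100111010010000110001001110100 | 0b10011010111011111111001100111000 = 0b11111111111011111111001101111100 = 4293915516

4293915516


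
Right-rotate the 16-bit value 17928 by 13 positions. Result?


Rotate 0b100011000001000 right by 13 (16-bit) = 0b11000001000010 = 12354

12354


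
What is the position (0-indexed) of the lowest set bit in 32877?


0b1000000001101101. Lowest set bit at position 0

0


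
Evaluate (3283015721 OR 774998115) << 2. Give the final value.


Step 1: 3283015721 | 774998115 = 4022327403
Step 2: 4022327403 << 2 = 16089309612

16089309612


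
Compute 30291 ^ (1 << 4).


30291 ^ (1 << 4) = 30291 ^ 16 = 30275

30275


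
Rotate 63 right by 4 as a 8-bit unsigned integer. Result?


Rotate 0b111111 right by 4 (8-bit) = 0b11110011 = 243

243


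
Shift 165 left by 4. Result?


0b10100101 << 4 = 0b101001010000 = 2640

2640


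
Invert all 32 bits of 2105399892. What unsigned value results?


2105399892 ^ 4294967295 = 2189567403

2189567403


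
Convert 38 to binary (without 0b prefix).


38 = 100110 in binary

100110


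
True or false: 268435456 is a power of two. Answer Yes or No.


0b10000000000000000000000000000. Only one bit set => Yes

Yes


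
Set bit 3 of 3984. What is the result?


3984 | (1 << 3) = 3984 | 8 = 3992

3992


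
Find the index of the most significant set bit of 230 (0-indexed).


0b11100110. Highest set bit at position 7

7


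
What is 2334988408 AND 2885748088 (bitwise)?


0b10001011001011010001100001111000 & 0b10101100000000010000010101111000 = 0b10001000000000010000000001111000 = 2281767032

2281767032


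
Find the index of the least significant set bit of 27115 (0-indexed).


0b110100111101011. Lowest set bit at position 0

0


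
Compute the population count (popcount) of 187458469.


0b1011001011000110001110100101 has 14 set bits

14


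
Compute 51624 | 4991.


0b1100100110101000 | 0b1001101111111 = 0b1101101111111111 = 56319

56319


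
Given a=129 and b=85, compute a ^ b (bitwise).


129 ^ 85 = 212

212


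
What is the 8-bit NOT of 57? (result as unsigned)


~0b111001 = 0b11000110 = 198 (8-bit unsigned)

198


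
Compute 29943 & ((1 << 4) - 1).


29943 & 15 = 7

7


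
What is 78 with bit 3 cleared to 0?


78 & ~(1 << 3) = 70

70


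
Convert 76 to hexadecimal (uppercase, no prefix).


76 = 4C hex

4C


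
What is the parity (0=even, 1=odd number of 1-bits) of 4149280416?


0b11110111010100001111111010100000 has 18 ones => parity 0

0


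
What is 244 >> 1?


0b11110100 >> 1 = 0b1111010 = 122

122


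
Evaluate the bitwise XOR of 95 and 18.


0b1011111 ^ 0b10010 = 0b1001101 = 77

77


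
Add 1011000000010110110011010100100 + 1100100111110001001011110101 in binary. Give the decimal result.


1011000000010110110011010100100 + 1100100111110001001011110101 = 1100100101010100111100110011001 = 1688893849

1688893849


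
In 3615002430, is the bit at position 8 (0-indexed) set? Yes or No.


0b11010111011110001000111100111110, bit 8 = 1. Yes

Yes


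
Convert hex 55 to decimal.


55 hex = 85 decimal

85


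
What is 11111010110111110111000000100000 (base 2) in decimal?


11111010110111110111000000100000 in decimal = 4208947232

4208947232


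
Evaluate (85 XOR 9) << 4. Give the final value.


Step 1: 85 ^ 9 = 92
Step 2: 92 << 4 = 1472

1472


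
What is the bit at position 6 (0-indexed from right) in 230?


0b11100110, position 6 = 1

1


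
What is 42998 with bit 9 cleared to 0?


42998 & ~(1 << 9) = 42486

42486


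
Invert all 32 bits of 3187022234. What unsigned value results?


3187022234 ^ 4294967295 = 1107945061

1107945061


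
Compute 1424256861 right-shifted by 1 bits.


0b1010100111001000110111101011101 >> 1 = 0b101010011100100011011110101110 = 712128430

712128430


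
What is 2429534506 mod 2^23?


2429534506 & 8388607 = 5226794

5226794


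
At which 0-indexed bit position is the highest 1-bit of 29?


0b11101. Highest set bit at position 4

4


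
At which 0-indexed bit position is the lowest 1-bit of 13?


0b1101. Lowest set bit at position 0

0


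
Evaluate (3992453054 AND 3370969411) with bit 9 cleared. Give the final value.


Step 1: 3992453054 & 3370969411 = 3370445058
Step 2: 3370445058 & ~(1 << 9) = 3370445058

3370445058


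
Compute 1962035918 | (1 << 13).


1962035918 | (1 << 13) = 1962035918 | 8192 = 1962044110

1962044110


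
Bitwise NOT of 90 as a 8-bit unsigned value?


~0b1011010 = 0b10100101 = 165 (8-bit unsigned)

165


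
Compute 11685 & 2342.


0b10110110100101 & 0b100100100110 = 0b100100100100 = 2340

2340


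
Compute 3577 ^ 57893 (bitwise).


0b110111111001 ^ 0b1110001000100101 = 0b1110111111011100 = 61404

61404


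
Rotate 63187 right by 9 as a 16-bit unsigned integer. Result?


Rotate 0b1111011011010011 right by 9 (16-bit) = 0b110100111111011 = 27131

27131


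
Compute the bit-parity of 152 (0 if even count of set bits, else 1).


0b10011000 has 3 ones => parity 1

1


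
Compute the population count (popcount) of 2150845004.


0b10000000001100110100101001001100 has 11 set bits

11


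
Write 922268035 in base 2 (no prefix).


922268035 = 110110111110001011000110000011 in binary

110110111110001011000110000011


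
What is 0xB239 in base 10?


B239 hex = 45625 decimal

45625


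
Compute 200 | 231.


0b11001000 | 0b11100111 = 0b11101111 = 239

239


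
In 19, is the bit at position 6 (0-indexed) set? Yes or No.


0b10011, bit 6 = 0. No

No


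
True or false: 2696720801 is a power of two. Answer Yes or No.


0b10100000101111001011000110100001. Multiple bits set => No

No


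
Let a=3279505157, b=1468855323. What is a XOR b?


3279505157 ^ 1468855323 = 2499130142

2499130142


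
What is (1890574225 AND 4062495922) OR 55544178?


Step 1: 1890574225 & 4062495922 = 1881457808
Step 2: 1881457808 | 55544178 = 1936707058

1936707058


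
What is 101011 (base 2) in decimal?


101011 in decimal = 43

43


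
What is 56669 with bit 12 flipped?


56669 ^ (1 << 12) = 56669 ^ 4096 = 52573

52573


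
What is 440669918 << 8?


0b11010010001000001011011011110 << 8 = 0b1101001000100000101101101111000000000 = 112811499008

112811499008


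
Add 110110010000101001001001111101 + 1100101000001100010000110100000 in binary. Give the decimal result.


110110010000101001001001111101 + 1100101000001100010000110100000 = 10011011010010001011010000011101 = 2605233181

2605233181


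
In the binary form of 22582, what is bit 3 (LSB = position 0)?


0b101100000110110, position 3 = 0

0


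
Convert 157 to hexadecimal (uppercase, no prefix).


157 = 9D hex

9D


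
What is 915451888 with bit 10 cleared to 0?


915451888 & ~(1 << 10) = 915450864

915450864


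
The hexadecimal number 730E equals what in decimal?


730E hex = 29454 decimal

29454


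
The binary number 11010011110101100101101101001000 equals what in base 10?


11010011110101100101101101001000 in decimal = 3554040648

3554040648


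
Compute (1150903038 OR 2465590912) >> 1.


Step 1: 1150903038 | 2465590912 = 3606966014
Step 2: 3606966014 >> 1 = 1803483007

1803483007


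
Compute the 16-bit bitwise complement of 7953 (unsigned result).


~0b1111100010001 = 0b1110000011101110 = 57582 (16-bit unsigned)

57582


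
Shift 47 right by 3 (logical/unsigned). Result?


0b101111 >> 3 = 0b101 = 5

5


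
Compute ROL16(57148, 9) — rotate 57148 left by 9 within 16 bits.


Rotate 0b1101111100111100 left by 9 (16-bit) = 0b111100110111110 = 31166

31166


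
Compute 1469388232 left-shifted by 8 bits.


0b1010111100101010001010111001000 << 8 = 0b101011110010101000101011100100000000000 = 376163387392

376163387392


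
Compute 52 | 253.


0b110100 | 0b11111101 = 0b11111101 = 253

253


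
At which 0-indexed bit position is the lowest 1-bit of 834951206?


0b110001110001000101100000100110. Lowest set bit at position 1

1


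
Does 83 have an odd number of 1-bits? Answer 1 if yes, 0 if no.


0b1010011 has 4 ones => parity 0

0


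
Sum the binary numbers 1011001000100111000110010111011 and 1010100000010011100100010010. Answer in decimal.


1011001000100111000110010111011 + 1010100000010011100100010010 = 1100011100101001100010111001101 = 1670694349

1670694349


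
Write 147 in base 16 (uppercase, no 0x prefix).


147 = 93 hex

93


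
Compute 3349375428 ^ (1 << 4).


3349375428 ^ (1 << 4) = 3349375428 ^ 16 = 3349375444

3349375444


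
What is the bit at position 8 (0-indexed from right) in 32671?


0b111111110011111, position 8 = 1

1


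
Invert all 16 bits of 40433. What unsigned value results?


40433 ^ 65535 = 25102

25102


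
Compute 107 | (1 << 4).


107 | (1 << 4) = 107 | 16 = 123

123


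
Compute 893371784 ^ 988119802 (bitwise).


0b110101001111111100010110001000 ^ 0b111010111001011000001011111010 = 0b1111110110100100011101110010 = 265963378

265963378


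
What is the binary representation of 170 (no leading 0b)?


170 = 10101010 in binary

10101010


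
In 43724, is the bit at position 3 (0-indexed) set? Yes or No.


0b1010101011001100, bit 3 = 1. Yes

Yes


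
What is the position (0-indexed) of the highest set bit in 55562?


0b1101100100001010. Highest set bit at position 15

15


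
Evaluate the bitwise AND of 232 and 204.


0b11101000 & 0b11001100 = 0b11001000 = 200

200


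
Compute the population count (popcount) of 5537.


0b1010110100001 has 6 set bits

6


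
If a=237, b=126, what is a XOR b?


237 ^ 126 = 147

147


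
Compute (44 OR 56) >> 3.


Step 1: 44 | 56 = 60
Step 2: 60 >> 3 = 7

7


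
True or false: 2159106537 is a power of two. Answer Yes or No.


0b10000000101100010101100111101001. Multiple bits set => No

No


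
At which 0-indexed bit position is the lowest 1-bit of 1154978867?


0b1000100110101111001010000110011. Lowest set bit at position 0

0


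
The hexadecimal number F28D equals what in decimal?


F28D hex = 62093 decimal

62093


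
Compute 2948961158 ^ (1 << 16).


2948961158 ^ (1 << 16) = 2948961158 ^ 65536 = 2948895622

2948895622


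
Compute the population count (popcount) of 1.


0b1 has 1 set bits

1


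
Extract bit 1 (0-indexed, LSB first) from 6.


0b110, position 1 = 1

1


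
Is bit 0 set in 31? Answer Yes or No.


0b11111, bit 0 = 1. Yes

Yes


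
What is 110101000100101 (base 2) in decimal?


110101000100101 in decimal = 27173

27173


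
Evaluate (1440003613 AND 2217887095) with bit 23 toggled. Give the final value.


Step 1: 1440003613 & 2217887095 = 68158485
Step 2: 68158485 ^ (1 << 23) = 68158485 ^ 8388608 = 76547093

76547093


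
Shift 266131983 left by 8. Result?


0b1111110111001101101000001111 << 8 = 0b111111011100110110100000111100000000 = 68129787648

68129787648


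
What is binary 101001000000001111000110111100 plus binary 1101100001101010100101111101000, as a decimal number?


101001000000001111000110111100 + 1101100001101010100101111101000 = 10010101001101100011110110100100 = 2503359908

2503359908


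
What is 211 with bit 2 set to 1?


211 | (1 << 2) = 211 | 4 = 215

215


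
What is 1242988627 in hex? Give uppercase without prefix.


1242988627 = 4A168053 hex

4A168053


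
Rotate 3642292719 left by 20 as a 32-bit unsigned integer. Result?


Rotate 0b11011001000110001111100111101111 left by 20 (32-bit) = 0b10011110111111011001000110001111 = 2667417999

2667417999


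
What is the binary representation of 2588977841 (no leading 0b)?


2588977841 = 10011010010100001010101010110001 in binary

10011010010100001010101010110001


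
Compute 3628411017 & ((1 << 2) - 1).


3628411017 & 3 = 1

1


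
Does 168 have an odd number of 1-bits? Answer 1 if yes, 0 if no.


0b10101000 has 3 ones => parity 1

1


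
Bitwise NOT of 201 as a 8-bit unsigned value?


~0b11001001 = 0b110110 = 54 (8-bit unsigned)

54


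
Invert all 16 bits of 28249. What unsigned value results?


28249 ^ 65535 = 37286

37286


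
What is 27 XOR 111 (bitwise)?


0b11011 ^ 0b1101111 = 0b1110100 = 116

116


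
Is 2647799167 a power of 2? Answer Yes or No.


0b10011101110100100011010101111111. Multiple bits set => No

No


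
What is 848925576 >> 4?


0b110010100110011001001110001000 >> 4 = 0b11001010011001100100111000 = 53057848

53057848


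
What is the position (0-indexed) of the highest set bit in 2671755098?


0b10011111001111111011111101011010. Highest set bit at position 31

31


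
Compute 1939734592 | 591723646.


0b1110011100111100000000001000000 | 0b100011010001001111110001111110 = 0b1110011110111101111110001111110 = 1943993470

1943993470


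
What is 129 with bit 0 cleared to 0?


129 & ~(1 << 0) = 128

128


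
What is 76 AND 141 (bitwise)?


0b1001100 & 0b10001101 = 0b1100 = 12

12


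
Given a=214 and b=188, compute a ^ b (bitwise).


214 ^ 188 = 106

106


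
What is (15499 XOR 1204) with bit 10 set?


Step 1: 15499 ^ 1204 = 14399
Step 2: 14399 | (1 << 10) = 14399 | 1024 = 15423

15423


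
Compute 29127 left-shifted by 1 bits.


0b111000111000111 << 1 = 0b1110001110001110 = 58254

58254


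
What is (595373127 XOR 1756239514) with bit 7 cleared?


Step 1: 595373127 ^ 1756239514 = 1272101597
Step 2: 1272101597 & ~(1 << 7) = 1272101469

1272101469


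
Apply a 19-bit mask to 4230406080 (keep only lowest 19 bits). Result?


4230406080 & 524287 = 450496

450496


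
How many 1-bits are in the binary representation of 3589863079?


0b11010101111110001111011010100111 has 21 set bits

21


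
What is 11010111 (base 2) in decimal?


11010111 in decimal = 215

215


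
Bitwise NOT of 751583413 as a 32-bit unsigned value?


~0b101100110011000100000010110101 = 0b11010011001100111011111101001010 = 3543383882 (32-bit unsigned)

3543383882


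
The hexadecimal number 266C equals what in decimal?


266C hex = 9836 decimal

9836


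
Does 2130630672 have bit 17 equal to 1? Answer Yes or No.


0b1111110111111101101100000010000, bit 17 = 1. Yes

Yes


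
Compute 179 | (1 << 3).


179 | (1 << 3) = 179 | 8 = 187

187


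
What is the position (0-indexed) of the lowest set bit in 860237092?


0b110011010001100010110100100100. Lowest set bit at position 2

2


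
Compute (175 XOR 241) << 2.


Step 1: 175 ^ 241 = 94
Step 2: 94 << 2 = 376

376


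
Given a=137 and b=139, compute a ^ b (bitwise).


137 ^ 139 = 2

2


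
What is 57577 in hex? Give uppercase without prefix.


57577 = E0E9 hex

E0E9


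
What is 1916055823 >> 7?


0b1110010001101001011000100001111 >> 7 = 0b111001000110100101100010 = 14969186

14969186


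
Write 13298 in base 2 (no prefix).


13298 = 11001111110010 in binary

11001111110010


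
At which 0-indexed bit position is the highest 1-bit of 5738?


0b1011001101010. Highest set bit at position 12

12


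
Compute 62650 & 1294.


0b1111010010111010 & 0b10100001110 = 0b10000001010 = 1034

1034


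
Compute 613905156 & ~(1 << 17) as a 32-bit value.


613905156 & ~(1 << 17) = 613774084

613774084


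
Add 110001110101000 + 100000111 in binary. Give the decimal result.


110001110101000 + 100000111 = 110010010101111 = 25775

25775


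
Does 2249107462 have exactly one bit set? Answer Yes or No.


0b10000110000011101010100000000110. Multiple bits set => No

No


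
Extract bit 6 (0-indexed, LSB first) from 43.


0b101011, position 6 = 0

0


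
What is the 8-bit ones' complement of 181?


181 ^ 255 = 74

74


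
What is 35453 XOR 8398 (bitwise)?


0b1000101001111101 ^ 0b10000011001110 = 0b1010101010110011 = 43699

43699


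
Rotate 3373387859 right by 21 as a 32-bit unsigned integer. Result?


Rotate 0b11001001000100011101000001010011 right by 21 (32-bit) = 0b10001110100000101001111001001000 = 2390924872

2390924872


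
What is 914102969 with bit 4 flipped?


914102969 ^ (1 << 4) = 914102969 ^ 16 = 914102953

914102953


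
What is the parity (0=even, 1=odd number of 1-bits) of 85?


0b1010101 has 4 ones => parity 0

0


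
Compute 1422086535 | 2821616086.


0b1010100110000110101000110000111 | 0b10101000001011100111000111010110 = 0b11111100111011110111000111010111 = 4243550679

4243550679


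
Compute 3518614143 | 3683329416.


0b11010001101110011100101001111111 | 0b11011011100010110010010110001000 = 0b11011011101110111110111111111111 = 3686526975

3686526975


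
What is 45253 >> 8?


0b1011000011000101 >> 8 = 0b10110000 = 176

176


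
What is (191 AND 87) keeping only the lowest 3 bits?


Step 1: 191 & 87 = 23
Step 2: 23 & 7 = 7

7


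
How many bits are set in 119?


0b1110111 has 6 set bits

6


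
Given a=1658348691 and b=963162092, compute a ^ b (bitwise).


1658348691 ^ 963162092 = 1538313087

1538313087


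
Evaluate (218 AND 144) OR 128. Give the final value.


Step 1: 218 & 144 = 144
Step 2: 144 | 128 = 144

144


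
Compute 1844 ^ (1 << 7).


1844 ^ (1 << 7) = 1844 ^ 128 = 1972

1972


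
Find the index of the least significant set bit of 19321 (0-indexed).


0b100101101111001. Lowest set bit at position 0

0


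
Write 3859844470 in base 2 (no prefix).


3859844470 = 11100110000100001000110101110110 in binary

11100110000100001000110101110110


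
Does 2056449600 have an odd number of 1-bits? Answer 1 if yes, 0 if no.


0b1111010100100101110111001000000 has 15 ones => parity 1

1


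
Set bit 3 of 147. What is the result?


147 | (1 << 3) = 147 | 8 = 155

155


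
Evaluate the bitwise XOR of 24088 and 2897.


0b101111000011000 ^ 0b101101010001 = 0b101010101001001 = 21833

21833


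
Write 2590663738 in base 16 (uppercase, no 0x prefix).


2590663738 = 9A6A643A hex

9A6A643A


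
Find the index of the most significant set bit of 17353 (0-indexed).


0b100001111001001. Highest set bit at position 14

14


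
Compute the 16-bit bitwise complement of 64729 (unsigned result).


~0b1111110011011001 = 0b1100100110 = 806 (16-bit unsigned)

806


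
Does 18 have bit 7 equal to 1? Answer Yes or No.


0b10010, bit 7 = 0. No

No


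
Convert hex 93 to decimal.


93 hex = 147 decimal

147


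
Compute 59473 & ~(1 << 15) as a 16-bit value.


59473 & ~(1 << 15) = 26705

26705


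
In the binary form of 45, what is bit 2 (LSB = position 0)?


0b101101, position 2 = 1

1


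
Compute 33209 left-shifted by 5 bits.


0b1000000110111001 << 5 = 0b100000011011100100000 = 1062688

1062688


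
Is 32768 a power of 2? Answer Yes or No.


0b1000000000000000. Only one bit set => Yes

Yes


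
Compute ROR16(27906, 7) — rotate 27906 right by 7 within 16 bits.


Rotate 0b110110100000010 right by 7 (16-bit) = 0b10011011010 = 1242

1242


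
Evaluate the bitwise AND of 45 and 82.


0b101101 & 0b1010010 = 0b0 = 0

0


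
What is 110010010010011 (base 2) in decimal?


110010010010011 in decimal = 25747

25747


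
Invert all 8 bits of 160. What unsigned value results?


160 ^ 255 = 95

95


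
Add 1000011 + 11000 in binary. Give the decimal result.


1000011 + 11000 = 1011011 = 91

91


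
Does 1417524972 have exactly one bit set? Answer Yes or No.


0b1010100011111011011011011101100. Multiple bits set => No

No


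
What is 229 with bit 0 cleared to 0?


229 & ~(1 << 0) = 228

228


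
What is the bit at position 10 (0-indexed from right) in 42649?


0b1010011010011001, position 10 = 1

1


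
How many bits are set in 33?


0b100001 has 2 set bits

2


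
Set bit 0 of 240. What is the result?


240 | (1 << 0) = 240 | 1 = 241

241


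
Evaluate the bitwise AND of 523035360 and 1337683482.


0b11111001011001110001011100000 & 0b1001111101110110110111000011010 = 0b1111001010000110001000000000 = 254304768

254304768


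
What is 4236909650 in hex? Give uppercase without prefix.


4236909650 = FC8A1C52 hex

FC8A1C52


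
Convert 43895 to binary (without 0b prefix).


43895 = 1010101101110111 in binary

1010101101110111


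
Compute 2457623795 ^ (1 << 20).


2457623795 ^ (1 << 20) = 2457623795 ^ 1048576 = 2456575219

2456575219


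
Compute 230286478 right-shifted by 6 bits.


0b1101101110011110010010001110 >> 6 = 0b1101101110011110010010 = 3598226

3598226


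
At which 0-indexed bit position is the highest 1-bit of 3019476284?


0b10110011111110011000110100111100. Highest set bit at position 31

31


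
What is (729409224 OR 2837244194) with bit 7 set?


Step 1: 729409224 | 2837244194 = 2877157354
Step 2: 2877157354 | (1 << 7) = 2877157354 | 128 = 2877157354

2877157354


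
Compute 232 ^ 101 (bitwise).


0b11101000 ^ 0b1100101 = 0b10001101 = 141

141


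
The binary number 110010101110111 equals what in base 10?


110010101110111 in decimal = 25975

25975


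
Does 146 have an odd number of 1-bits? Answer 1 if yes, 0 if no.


0b10010010 has 3 ones => parity 1

1


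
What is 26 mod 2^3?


26 & 7 = 2

2


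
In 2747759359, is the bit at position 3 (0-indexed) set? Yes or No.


0b10100011110001110111101011111111, bit 3 = 1. Yes

Yes


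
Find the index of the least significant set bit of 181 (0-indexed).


0b10110101. Lowest set bit at position 0

0


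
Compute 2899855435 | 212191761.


0b10101100110110000100100001001011 | 0b1100101001011100101000010001 = 0b10101100111111011100101001011011 = 2902313563

2902313563


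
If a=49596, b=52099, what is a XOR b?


49596 ^ 52099 = 2623

2623


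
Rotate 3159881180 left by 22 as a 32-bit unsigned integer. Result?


Rotate 0b10111100010101111111010111011100 left by 22 (32-bit) = 0b1110111001011110001010111111101 = 1999574525

1999574525


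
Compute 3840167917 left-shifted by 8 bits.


0b11100100111001000100111111101101 << 8 = 0b1110010011100100010011111110110100000000 = 983082986752

983082986752


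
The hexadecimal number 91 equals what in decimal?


91 hex = 145 decimal

145


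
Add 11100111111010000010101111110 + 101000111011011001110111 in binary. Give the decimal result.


11100111111010000010101111110 + 101000111011011001110111 = 11101101000001011101111110101 = 497073141

497073141


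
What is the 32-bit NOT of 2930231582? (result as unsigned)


~0b10101110101001111100100100011110 = 0b1010001010110000011011011100001 = 1364735713 (32-bit unsigned)

1364735713


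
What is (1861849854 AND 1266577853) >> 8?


Step 1: 1861849854 & 1266577853 = 1249382588
Step 2: 1249382588 >> 8 = 4880400

4880400


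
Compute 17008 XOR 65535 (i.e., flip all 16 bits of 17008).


17008 ^ 65535 = 48527

48527


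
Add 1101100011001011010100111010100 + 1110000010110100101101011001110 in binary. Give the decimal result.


1101100011001011010100111010100 + 1110000010110100101101011001110 = 11011100110000000000010010100010 = 3703571618

3703571618


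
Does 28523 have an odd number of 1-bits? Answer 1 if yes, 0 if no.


0b110111101101011 has 11 ones => parity 1

1


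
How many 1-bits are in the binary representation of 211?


0b11010011 has 5 set bits

5


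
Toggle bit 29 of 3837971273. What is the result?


3837971273 ^ (1 << 29) = 3837971273 ^ 536870912 = 3301100361

3301100361


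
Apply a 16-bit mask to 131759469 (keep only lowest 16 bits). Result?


131759469 & 65535 = 32109

32109


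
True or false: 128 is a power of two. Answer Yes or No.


0b10000000. Only one bit set => Yes

Yes


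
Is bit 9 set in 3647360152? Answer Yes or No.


0b11011001011001100100110010011000, bit 9 = 0. No

No


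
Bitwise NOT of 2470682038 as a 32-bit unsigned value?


~0b10010011010000111001110110110110 = 0b1101100101111000110001001001001 = 1824285257 (32-bit unsigned)

1824285257


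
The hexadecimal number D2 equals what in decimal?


D2 hex = 210 decimal

210


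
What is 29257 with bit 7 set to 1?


29257 | (1 << 7) = 29257 | 128 = 29385

29385


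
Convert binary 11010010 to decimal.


11010010 in decimal = 210

210


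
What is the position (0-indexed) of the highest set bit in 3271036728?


0b11000010111110000000111100111000. Highest set bit at position 31

31


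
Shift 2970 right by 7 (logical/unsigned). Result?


0b101110011010 >> 7 = 0b10111 = 23

23


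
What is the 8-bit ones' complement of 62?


62 ^ 255 = 193

193


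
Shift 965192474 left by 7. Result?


0b111001100001111010101100011010 << 7 = 0b1110011000011110101011000110100000000 = 123544636672

123544636672


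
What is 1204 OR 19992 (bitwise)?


0b10010110100 | 0b100111000011000 = 0b100111010111100 = 20156

20156


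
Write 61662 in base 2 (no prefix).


61662 = 1111000011011110 in binary

1111000011011110


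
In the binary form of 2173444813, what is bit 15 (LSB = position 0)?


0b10000001100011000010001011001101, position 15 = 0

0


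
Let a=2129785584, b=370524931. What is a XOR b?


2129785584 ^ 370524931 = 1759785459

1759785459


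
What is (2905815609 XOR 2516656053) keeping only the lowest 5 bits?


Step 1: 2905815609 ^ 2516656053 = 993142156
Step 2: 993142156 & 31 = 12

12


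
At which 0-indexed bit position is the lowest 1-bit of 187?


0b10111011. Lowest set bit at position 0

0


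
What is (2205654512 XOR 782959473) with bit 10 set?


Step 1: 2205654512 ^ 782959473 = 2916916865
Step 2: 2916916865 | (1 << 10) = 2916916865 | 1024 = 2916916865

2916916865


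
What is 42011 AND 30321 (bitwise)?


0b1010010000011011 & 0b111011001110001 = 0b10010000010001 = 9233

9233


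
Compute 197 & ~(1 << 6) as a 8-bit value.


197 & ~(1 << 6) = 133

133


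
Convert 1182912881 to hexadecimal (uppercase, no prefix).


1182912881 = 4681D171 hex

4681D171


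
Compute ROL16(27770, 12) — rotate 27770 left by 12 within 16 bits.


Rotate 0b110110001111010 left by 12 (16-bit) = 0b1010011011000111 = 42695

42695


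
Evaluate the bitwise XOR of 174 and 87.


0b10101110 ^ 0b1010111 = 0b11111001 = 249

249


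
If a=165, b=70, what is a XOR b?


165 ^ 70 = 227

227


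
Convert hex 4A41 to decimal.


4A41 hex = 19009 decimal

19009


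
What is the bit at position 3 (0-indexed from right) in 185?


0b10111001, position 3 = 1

1


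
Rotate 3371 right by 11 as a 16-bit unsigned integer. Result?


Rotate 0b110100101011 right by 11 (16-bit) = 0b1010010101100001 = 42337

42337


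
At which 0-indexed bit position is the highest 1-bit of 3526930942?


0b11010010001110001011000111111110. Highest set bit at position 31

31


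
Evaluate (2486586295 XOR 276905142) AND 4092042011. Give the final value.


Step 1: 2486586295 ^ 276905142 = 2226616065
Step 2: 2226616065 & 4092042011 = 2158433025

2158433025


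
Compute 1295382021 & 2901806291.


0b1001101001101011111011000000101 & 0b10101100111101100000110011010011 = 0b1100001101000000010000000001 = 204735489

204735489


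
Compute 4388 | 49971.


0b1000100100100 | 0b1100001100110011 = 0b1101001100110111 = 54071

54071


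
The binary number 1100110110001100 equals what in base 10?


1100110110001100 in decimal = 52620

52620


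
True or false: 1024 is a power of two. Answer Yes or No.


0b10000000000. Only one bit set => Yes

Yes


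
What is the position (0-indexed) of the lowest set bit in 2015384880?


0b1111000001000000101010100110000. Lowest set bit at position 4

4


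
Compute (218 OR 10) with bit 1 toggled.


Step 1: 218 | 10 = 218
Step 2: 218 ^ (1 << 1) = 218 ^ 2 = 216

216


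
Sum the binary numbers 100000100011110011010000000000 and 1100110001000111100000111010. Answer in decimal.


100000100011110011010000000000 + 1100110001000111100000111010 = 101101010100111010110000111010 = 760458298

760458298
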